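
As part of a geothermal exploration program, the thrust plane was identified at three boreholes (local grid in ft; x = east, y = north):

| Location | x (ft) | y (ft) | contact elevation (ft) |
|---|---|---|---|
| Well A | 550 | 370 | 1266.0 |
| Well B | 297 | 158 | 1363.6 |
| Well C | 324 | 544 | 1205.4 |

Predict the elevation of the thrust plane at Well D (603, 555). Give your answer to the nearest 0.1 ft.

1188.4 ft

Two edge vectors: Well A→Well B = (-253, -212, 97.6), Well A→Well C = (-226, 174, -60.6).
Normal n = (Well A→Well B) × (Well A→Well C) = (-4135.2, -37389.4, -91934).
So ∂z/∂x = −n_x/n_z = −0.04498 and ∂z/∂y = −n_y/n_z = −0.40670.
Intercept c from Well A: 1266 + 24.74 + 150.48 = 1441.22.
At (603, 555): z = −27.1 − 225.7 + 1441.22 = 1188.4 ft.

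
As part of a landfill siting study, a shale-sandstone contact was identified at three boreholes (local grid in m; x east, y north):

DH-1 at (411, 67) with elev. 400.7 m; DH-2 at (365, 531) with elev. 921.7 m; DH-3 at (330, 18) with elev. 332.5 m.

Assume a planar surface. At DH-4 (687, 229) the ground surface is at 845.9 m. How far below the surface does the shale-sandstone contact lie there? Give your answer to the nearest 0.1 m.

218.5 m

Two edge vectors: DH-1→DH-2 = (-46, 464, 521), DH-1→DH-3 = (-81, -49, -68.2).
Normal n = (DH-1→DH-2) × (DH-1→DH-3) = (-6115.8, -45338.2, 39838).
So ∂z/∂x = −n_x/n_z = 0.15352 and ∂z/∂y = −n_y/n_z = 1.13806.
Intercept c from DH-1: 400.7 − 63.10 − 76.25 = 261.35.
At (687, 229): z_contact = 105.47 + 260.62 + 261.35 = 627.44 m.
Depth below ground = 845.9 − 627.44 = 218.5 m.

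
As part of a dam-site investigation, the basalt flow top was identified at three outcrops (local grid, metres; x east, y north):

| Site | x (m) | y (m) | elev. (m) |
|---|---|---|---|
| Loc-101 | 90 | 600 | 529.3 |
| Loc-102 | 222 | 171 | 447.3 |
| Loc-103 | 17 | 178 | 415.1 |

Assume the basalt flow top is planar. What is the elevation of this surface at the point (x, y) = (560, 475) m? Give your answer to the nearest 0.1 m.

Two edge vectors: Loc-101→Loc-102 = (132, -429, -82), Loc-101→Loc-103 = (-73, -422, -114.2).
Normal n = (Loc-101→Loc-102) × (Loc-101→Loc-103) = (14387.8, 21060.4, -87021).
So ∂z/∂x = −n_x/n_z = 0.16534 and ∂z/∂y = −n_y/n_z = 0.24202.
Intercept c from Loc-101: 529.3 − 14.88 − 145.21 = 369.21.
At (560, 475): z = 92.6 + 115.0 + 369.21 = 576.8 m.

576.8 m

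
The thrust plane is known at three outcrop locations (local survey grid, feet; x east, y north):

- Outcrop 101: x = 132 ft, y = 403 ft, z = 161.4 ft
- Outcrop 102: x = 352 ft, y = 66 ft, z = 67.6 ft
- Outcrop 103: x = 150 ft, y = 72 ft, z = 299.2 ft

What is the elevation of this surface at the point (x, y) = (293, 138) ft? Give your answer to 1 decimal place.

101.6 ft

Let the plane be z = a·x + b·y + c.
Outcrop 102−Outcrop 101: 220a − 337b = −93.8;  Outcrop 103−Outcrop 101: 18a − 331b = 137.8.
Solving gives a = −1.16078, b = −0.47944.
Then c = 161.4 − a·132 − b·403 = 507.84.
At (293, 138): z = −340.1 − 66.2 + 507.84 = 101.6 ft.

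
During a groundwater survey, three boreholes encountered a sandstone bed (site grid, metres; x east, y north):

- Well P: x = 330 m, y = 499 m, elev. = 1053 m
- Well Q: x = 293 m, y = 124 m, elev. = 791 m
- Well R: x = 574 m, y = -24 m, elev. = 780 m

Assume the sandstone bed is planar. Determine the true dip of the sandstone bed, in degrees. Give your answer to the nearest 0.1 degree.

36.4°

Two edge vectors: Well P→Well Q = (-37, -375, -262), Well P→Well R = (244, -523, -273).
Normal n = (Well P→Well Q) × (Well P→Well R) = (-34651, -74029, 110851).
So ∂z/∂x = −n_x/n_z = 0.31259 and ∂z/∂y = −n_y/n_z = 0.66782.
Gradient magnitude |∇z| = √(a² + b²) = √(0.09771 + 0.44599) = 0.73736.
True dip = arctan(0.73736) = 36.4°, dipping toward SSW (azimuth ≈ 205°).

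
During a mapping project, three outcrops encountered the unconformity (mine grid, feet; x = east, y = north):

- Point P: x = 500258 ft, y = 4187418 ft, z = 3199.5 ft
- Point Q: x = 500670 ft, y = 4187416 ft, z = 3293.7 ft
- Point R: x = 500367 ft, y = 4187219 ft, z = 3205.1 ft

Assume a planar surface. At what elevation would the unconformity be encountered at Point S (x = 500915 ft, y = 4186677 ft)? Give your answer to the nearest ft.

Two edge vectors: Point P→Point Q = (412, -2, 94.2), Point P→Point R = (109, -199, 5.6).
Normal n = (Point P→Point Q) × (Point P→Point R) = (18734.6, 7960.6, -81770).
So ∂z/∂x = −n_x/n_z = 0.22911337 and ∂z/∂y = −n_y/n_z = 0.09735355.
Intercept c from Point P: 3199.5 − 114615.79 − 407660.02 = −519076.31.
At (500915, 4186677): z = 114766.3 + 407587.9 − 519076.31 = 3277.9 ft.

3278 ft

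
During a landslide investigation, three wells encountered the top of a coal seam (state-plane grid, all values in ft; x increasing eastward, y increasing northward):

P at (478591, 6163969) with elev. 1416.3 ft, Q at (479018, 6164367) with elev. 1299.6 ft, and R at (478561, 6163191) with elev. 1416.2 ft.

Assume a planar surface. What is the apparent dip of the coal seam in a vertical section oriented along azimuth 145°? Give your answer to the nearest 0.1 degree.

9.7°

Let the plane be z = a·x + b·y + c.
Q−P: 427a + 398b = −116.7;  R−P: −30a − 778b = −0.1.
Solving gives a = −0.28362, b = 0.01106.
Unit vector along 145° is (sin 145°, cos 145°) = (0.5736, -0.8192).
Slope in that direction = a·(0.5736) + b·(-0.8192) = −0.17174.
Apparent dip = arctan|0.17174| = 9.7° (true dip is 15.8°, so apparent ≤ true as expected).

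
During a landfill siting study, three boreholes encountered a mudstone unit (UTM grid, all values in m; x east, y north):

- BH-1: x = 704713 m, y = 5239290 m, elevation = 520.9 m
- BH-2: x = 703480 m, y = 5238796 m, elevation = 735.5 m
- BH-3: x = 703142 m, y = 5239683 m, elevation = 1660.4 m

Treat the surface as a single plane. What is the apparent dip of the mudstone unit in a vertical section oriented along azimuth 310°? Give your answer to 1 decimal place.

43.2°

Let the plane be z = a·x + b·y + c.
BH-2−BH-1: −1233a − 494b = 214.6;  BH-3−BH-1: −1571a + 393b = 1139.5.
Solving gives a = −0.51343, b = 0.84708.
Unit vector along 310° is (sin 310°, cos 310°) = (-0.7660, 0.6428).
Slope in that direction = a·(-0.7660) + b·(0.6428) = 0.93780.
Apparent dip = arctan|0.93780| = 43.2° (true dip is 44.7°, so apparent ≤ true as expected).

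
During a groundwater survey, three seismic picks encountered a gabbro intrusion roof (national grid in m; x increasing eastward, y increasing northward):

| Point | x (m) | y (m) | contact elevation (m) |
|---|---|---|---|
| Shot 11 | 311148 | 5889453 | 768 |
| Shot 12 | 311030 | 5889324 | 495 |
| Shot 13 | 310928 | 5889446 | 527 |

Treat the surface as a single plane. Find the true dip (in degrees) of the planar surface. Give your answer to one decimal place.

57.4°

Two edge vectors: Shot 11→Shot 12 = (-118, -129, -273), Shot 11→Shot 13 = (-220, -7, -241).
Normal n = (Shot 11→Shot 12) × (Shot 11→Shot 13) = (29178, 31622, -27554).
So ∂z/∂x = −n_x/n_z = 1.05894 and ∂z/∂y = −n_y/n_z = 1.14764.
Gradient magnitude |∇z| = √(a² + b²) = √(1.12135 + 1.31707) = 1.56155.
True dip = arctan(1.56155) = 57.4°, dipping toward SW (azimuth ≈ 223°).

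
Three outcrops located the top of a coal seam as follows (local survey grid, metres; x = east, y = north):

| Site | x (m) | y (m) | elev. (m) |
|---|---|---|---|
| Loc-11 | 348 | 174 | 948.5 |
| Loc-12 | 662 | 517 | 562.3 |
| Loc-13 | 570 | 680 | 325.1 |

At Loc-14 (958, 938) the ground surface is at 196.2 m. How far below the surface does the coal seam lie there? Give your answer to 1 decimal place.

127.8 m

Two edge vectors: Loc-11→Loc-12 = (314, 343, -386.2), Loc-11→Loc-13 = (222, 506, -623.4).
Normal n = (Loc-11→Loc-12) × (Loc-11→Loc-13) = (-18409, 110011.2, 82738).
So ∂z/∂x = −n_x/n_z = 0.22250 and ∂z/∂y = −n_y/n_z = −1.32963.
Intercept c from Loc-11: 948.5 − 77.43 + 231.36 = 1102.43.
At (958, 938): z_contact = 213.15 − 1247.20 + 1102.43 = 68.38 m.
Depth below ground = 196.2 − 68.38 = 127.8 m.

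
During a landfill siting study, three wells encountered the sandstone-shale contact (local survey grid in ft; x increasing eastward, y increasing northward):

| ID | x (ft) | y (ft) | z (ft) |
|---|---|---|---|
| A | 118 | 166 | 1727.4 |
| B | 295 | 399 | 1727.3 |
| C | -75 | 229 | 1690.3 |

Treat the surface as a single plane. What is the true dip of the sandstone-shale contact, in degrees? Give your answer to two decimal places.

10.95°

Two edge vectors: A→B = (177, 233, -0.1), A→C = (-193, 63, -37.1).
Normal n = (A→B) × (A→C) = (-8638, 6586, 56120).
So ∂z/∂x = −n_x/n_z = 0.15392 and ∂z/∂y = −n_y/n_z = −0.11736.
Gradient magnitude |∇z| = √(a² + b²) = √(0.02369 + 0.01377) = 0.19356.
True dip = arctan(0.19356) = 10.95°, dipping toward NW (azimuth ≈ 307°).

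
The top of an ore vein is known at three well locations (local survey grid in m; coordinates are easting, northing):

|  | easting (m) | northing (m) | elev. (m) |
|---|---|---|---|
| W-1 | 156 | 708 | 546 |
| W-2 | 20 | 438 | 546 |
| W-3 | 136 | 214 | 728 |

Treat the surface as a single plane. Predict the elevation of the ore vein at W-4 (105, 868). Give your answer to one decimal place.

Two edge vectors: W-1→W-2 = (-136, -270, 0), W-1→W-3 = (-20, -494, 182).
Normal n = (W-1→W-2) × (W-1→W-3) = (-49140, 24752, 61784).
So ∂z/∂easting = −n_x/n_z = 0.79535 and ∂z/∂northing = −n_y/n_z = −0.40062.
Intercept c from W-1: 546 − 124.07 + 283.64 = 705.57.
At (105, 868): z = 83.5 − 347.7 + 705.57 = 441.3 m.

441.3 m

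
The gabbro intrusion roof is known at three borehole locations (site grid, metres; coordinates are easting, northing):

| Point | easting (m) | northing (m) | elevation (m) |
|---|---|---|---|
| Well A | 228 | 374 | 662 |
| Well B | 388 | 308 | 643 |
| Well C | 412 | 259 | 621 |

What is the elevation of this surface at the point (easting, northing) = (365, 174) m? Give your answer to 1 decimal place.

575.5 m

Two edge vectors: Well A→Well B = (160, -66, -19), Well A→Well C = (184, -115, -41).
Normal n = (Well A→Well B) × (Well A→Well C) = (521, 3064, -6256).
So ∂z/∂easting = −n_x/n_z = 0.08328 and ∂z/∂northing = −n_y/n_z = 0.48977.
Intercept c from Well A: 662 − 18.99 − 183.17 = 459.84.
At (365, 174): z = 30.4 + 85.2 + 459.84 = 575.5 m.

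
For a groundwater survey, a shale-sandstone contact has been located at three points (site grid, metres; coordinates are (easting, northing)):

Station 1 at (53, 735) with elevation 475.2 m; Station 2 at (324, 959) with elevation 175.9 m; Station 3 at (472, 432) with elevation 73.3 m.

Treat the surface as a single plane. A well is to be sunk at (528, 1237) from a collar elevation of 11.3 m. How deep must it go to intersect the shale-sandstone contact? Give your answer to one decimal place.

71.0 m

Two edge vectors: Station 1→Station 2 = (271, 224, -299.3), Station 1→Station 3 = (419, -303, -401.9).
Normal n = (Station 1→Station 2) × (Station 1→Station 3) = (-180713.5, -16491.8, -175969).
So ∂z/∂E = −n_x/n_z = −1.026962 and ∂z/∂N = −n_y/n_z = −0.093720.
Intercept c from Station 1: 475.2 + 54.43 + 68.88 = 598.51.
At (528, 1237): z_contact = −542.24 − 115.93 + 598.51 = -59.65 m.
Depth below ground = 11.3 − (-59.65) = 71.0 m.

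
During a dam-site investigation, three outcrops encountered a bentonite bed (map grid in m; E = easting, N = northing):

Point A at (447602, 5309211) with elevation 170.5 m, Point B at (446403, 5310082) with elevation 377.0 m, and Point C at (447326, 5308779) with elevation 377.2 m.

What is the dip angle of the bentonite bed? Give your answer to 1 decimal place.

Let the plane be z = a·E + b·N + c.
Point B−Point A: −1199a + 871b = 206.5;  Point C−Point A: −276a − 432b = 206.7.
Solving gives a = −0.35503, b = −0.25165.
Gradient magnitude |∇z| = √(a² + b²) = √(0.12605 + 0.06333) = 0.43517.
True dip = arctan(0.43517) = 23.5°, dipping toward NE (azimuth ≈ 055°).

23.5°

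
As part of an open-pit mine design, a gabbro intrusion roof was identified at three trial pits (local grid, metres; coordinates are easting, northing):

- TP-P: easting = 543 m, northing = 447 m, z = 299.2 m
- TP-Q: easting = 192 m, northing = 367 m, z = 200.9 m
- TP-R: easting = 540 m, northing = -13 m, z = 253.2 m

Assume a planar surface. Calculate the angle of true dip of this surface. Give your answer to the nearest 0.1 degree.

Two edge vectors: TP-P→TP-Q = (-351, -80, -98.3), TP-P→TP-R = (-3, -460, -46).
Normal n = (TP-P→TP-Q) × (TP-P→TP-R) = (-41538, -15851.1, 161220).
So ∂z/∂easting = −n_x/n_z = 0.25765 and ∂z/∂northing = −n_y/n_z = 0.09832.
Gradient magnitude |∇z| = √(a² + b²) = √(0.06638 + 0.00967) = 0.27577.
True dip = arctan(0.27577) = 15.4°, dipping toward WSW (azimuth ≈ 249°).

15.4°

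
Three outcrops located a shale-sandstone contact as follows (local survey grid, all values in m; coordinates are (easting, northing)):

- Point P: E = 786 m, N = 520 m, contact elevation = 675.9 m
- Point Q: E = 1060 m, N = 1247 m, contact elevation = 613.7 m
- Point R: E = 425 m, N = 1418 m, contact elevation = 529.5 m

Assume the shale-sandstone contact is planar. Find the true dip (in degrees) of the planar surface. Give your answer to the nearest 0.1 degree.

Let the plane be z = a·E + b·N + c.
Point Q−Point P: 274a + 727b = −62.2;  Point R−Point P: −361a + 898b = −146.4.
Solving gives a = 0.09946, b = −0.12304.
Gradient magnitude |∇z| = √(a² + b²) = √(0.00989 + 0.01514) = 0.15822.
True dip = arctan(0.15822) = 9.0°, dipping toward NW (azimuth ≈ 321°).

9.0°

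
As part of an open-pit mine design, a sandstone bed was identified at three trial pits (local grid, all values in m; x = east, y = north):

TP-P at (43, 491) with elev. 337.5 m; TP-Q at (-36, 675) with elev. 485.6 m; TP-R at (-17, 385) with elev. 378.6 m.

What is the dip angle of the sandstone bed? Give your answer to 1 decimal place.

51.0°

Two edge vectors: TP-P→TP-Q = (-79, 184, 148.1), TP-P→TP-R = (-60, -106, 41.1).
Normal n = (TP-P→TP-Q) × (TP-P→TP-R) = (23261, -5639.1, 19414).
So ∂z/∂x = −n_x/n_z = −1.19816 and ∂z/∂y = −n_y/n_z = 0.29047.
Gradient magnitude |∇z| = √(a² + b²) = √(1.43558 + 0.08437) = 1.23286.
True dip = arctan(1.23286) = 51.0°, dipping toward ESE (azimuth ≈ 104°).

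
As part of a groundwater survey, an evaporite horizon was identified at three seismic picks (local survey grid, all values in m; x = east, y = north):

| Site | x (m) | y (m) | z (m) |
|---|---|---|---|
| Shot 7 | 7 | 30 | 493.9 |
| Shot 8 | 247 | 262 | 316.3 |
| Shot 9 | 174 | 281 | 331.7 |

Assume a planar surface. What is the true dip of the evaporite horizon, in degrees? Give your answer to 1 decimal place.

28.3°

Let the plane be z = a·x + b·y + c.
Shot 8−Shot 7: 240a + 232b = −177.6;  Shot 9−Shot 7: 167a + 251b = −162.2.
Solving gives a = −0.32319, b = −0.43119.
Gradient magnitude |∇z| = √(a² + b²) = √(0.10445 + 0.18592) = 0.53886.
True dip = arctan(0.53886) = 28.3°, dipping toward NE (azimuth ≈ 037°).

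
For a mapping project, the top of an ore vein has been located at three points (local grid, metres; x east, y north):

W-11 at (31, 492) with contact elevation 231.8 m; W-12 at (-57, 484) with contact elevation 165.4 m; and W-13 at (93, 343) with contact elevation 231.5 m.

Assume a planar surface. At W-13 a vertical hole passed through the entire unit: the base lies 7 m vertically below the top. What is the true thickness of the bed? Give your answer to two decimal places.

Two edge vectors: W-11→W-12 = (-88, -8, -66.4), W-11→W-13 = (62, -149, -0.3).
Normal n = (W-11→W-12) × (W-11→W-13) = (-9891.2, -4143.2, 13608).
So ∂z/∂x = −n_x/n_z = 0.72687 and ∂z/∂y = −n_y/n_z = 0.30447.
|∇z| = √(a²+b²) = 0.78806, so dip δ = arctan(0.78806) = 38.24°.
True thickness = vertical thickness × cos δ = 7 × cos 38.24° = 5.50 m.

5.50 m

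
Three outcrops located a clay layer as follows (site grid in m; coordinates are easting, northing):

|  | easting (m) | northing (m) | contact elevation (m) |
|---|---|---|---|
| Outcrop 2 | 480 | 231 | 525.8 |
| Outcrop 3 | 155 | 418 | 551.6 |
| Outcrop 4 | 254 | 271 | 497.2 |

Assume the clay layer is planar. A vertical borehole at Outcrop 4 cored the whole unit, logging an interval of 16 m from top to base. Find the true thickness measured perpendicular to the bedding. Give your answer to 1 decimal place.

Let the plane be z = a·easting + b·northing + c.
Outcrop 3−Outcrop 2: −325a + 187b = 25.8;  Outcrop 4−Outcrop 2: −226a + 40b = −28.6.
Solving gives a = 0.21804, b = 0.51691.
|∇z| = √(a²+b²) = 0.56101, so dip δ = arctan(0.56101) = 29.29°.
True thickness = vertical thickness × cos δ = 16 × cos 29.29° = 14.0 m.

14.0 m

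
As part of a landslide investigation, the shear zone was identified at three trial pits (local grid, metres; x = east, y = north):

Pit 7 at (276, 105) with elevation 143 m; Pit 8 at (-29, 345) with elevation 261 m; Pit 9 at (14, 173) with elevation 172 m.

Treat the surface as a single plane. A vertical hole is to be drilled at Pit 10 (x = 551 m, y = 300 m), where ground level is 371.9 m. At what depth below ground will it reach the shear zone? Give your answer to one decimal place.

119.8 m

Let the plane be z = a·x + b·y + c.
Pit 8−Pit 7: −305a + 240b = 118;  Pit 9−Pit 7: −262a + 68b = 29.
Solving gives a = 0.02525, b = 0.52375.
Then c = 143 − a·276 − b·105 = 81.04.
At (551, 300): z_contact = 13.91 + 157.13 + 81.04 = 252.08 m.
Depth below ground = 371.9 − 252.08 = 119.8 m.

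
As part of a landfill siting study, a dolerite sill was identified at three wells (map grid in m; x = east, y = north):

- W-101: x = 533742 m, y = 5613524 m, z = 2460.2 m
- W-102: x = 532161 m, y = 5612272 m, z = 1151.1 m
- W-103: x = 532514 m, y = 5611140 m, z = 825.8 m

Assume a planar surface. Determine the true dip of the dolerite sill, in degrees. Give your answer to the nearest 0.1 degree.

Let the plane be z = a·x + b·y + c.
W-102−W-101: −1581a − 1252b = −1309.1;  W-103−W-101: −1228a − 2384b = −1634.4.
Solving gives a = 0.48154, b = 0.43753.
Gradient magnitude |∇z| = √(a² + b²) = √(0.23188 + 0.19143) = 0.65062.
True dip = arctan(0.65062) = 33.0°, dipping toward SW (azimuth ≈ 228°).

33.0°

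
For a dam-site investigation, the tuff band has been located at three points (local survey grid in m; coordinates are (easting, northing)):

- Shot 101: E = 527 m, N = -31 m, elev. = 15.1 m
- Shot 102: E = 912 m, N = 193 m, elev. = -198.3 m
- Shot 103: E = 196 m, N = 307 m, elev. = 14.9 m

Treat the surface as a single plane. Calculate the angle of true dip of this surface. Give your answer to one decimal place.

Let the plane be z = a·E + b·N + c.
Shot 102−Shot 101: 385a + 224b = −213.4;  Shot 103−Shot 101: −331a + 338b = −0.2.
Solving gives a = −0.35288, b = −0.34616.
Gradient magnitude |∇z| = √(a² + b²) = √(0.12452 + 0.11983) = 0.49432.
True dip = arctan(0.49432) = 26.3°, dipping toward NE (azimuth ≈ 046°).

26.3°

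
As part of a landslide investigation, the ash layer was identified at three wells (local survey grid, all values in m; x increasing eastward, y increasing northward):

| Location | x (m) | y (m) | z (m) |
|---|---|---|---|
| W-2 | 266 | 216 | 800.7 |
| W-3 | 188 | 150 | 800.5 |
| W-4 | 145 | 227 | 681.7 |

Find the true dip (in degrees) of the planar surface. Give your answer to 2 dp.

Two edge vectors: W-2→W-3 = (-78, -66, -0.2), W-2→W-4 = (-121, 11, -119).
Normal n = (W-2→W-3) × (W-2→W-4) = (7856.2, -9257.8, -8844).
So ∂z/∂x = −n_x/n_z = 0.88831 and ∂z/∂y = −n_y/n_z = −1.04679.
Gradient magnitude |∇z| = √(a² + b²) = √(0.78909 + 1.09577) = 1.37290.
True dip = arctan(1.37290) = 53.93°, dipping toward NW (azimuth ≈ 320°).

53.93°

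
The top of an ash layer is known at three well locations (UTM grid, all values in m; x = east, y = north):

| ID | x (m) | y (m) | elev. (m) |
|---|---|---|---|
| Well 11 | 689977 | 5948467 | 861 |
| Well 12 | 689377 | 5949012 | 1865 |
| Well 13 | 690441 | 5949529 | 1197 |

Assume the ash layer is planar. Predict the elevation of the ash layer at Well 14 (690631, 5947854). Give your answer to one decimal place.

-247.6 m

Two edge vectors: Well 11→Well 12 = (-600, 545, 1004), Well 11→Well 13 = (464, 1062, 336).
Normal n = (Well 11→Well 12) × (Well 11→Well 13) = (-883128, 667456, -890080).
So ∂z/∂x = −n_x/n_z = −0.992189466 and ∂z/∂y = −n_y/n_z = 0.749883157.
Intercept c from Well 11: 861 + 684587.91 − 4460655.21 = −3775206.30.
At (690631, 5947854): z = −685236.8 + 4460195.5 − 3775206.30 = -247.6 m.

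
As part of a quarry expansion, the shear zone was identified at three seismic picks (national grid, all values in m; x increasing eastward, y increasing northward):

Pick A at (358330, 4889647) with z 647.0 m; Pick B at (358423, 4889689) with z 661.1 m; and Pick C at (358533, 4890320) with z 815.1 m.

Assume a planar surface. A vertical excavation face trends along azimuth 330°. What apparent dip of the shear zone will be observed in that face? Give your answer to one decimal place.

Two edge vectors: Pick A→Pick B = (93, 42, 14.1), Pick A→Pick C = (203, 673, 168.1).
Normal n = (Pick A→Pick B) × (Pick A→Pick C) = (-2429.1, -12771, 54063).
So ∂z/∂x = −n_x/n_z = 0.04493 and ∂z/∂y = −n_y/n_z = 0.23622.
Unit vector along 330° is (sin 330°, cos 330°) = (-0.5000, 0.8660).
Slope in that direction = a·(-0.5000) + b·(0.8660) = 0.18211.
Apparent dip = arctan|0.18211| = 10.3° (true dip is 13.5°, so apparent ≤ true as expected).

10.3°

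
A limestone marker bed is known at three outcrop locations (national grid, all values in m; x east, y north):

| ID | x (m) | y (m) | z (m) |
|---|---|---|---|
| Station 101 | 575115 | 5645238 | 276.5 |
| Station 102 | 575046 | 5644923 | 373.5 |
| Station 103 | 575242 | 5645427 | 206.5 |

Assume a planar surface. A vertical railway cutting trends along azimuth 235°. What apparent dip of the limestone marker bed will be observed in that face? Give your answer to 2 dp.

Let the plane be z = a·x + b·y + c.
Station 102−Station 101: −69a − 315b = 97;  Station 103−Station 101: 127a + 189b = −70.
Solving gives a = −0.13785, b = −0.27774.
Unit vector along 235° is (sin 235°, cos 235°) = (-0.8192, -0.5736).
Slope in that direction = a·(-0.8192) + b·(-0.5736) = 0.27223.
Apparent dip = arctan|0.27223| = 15.23° (true dip is 17.2°, so apparent ≤ true as expected).

15.23°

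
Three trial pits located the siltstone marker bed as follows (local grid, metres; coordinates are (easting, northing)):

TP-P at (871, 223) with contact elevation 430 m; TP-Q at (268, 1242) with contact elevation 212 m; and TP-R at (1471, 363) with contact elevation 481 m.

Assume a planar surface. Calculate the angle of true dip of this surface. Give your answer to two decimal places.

10.56°

Two edge vectors: TP-P→TP-Q = (-603, 1019, -218), TP-P→TP-R = (600, 140, 51).
Normal n = (TP-P→TP-Q) × (TP-P→TP-R) = (82489, -100047, -695820).
So ∂z/∂E = −n_x/n_z = 0.11855 and ∂z/∂N = −n_y/n_z = −0.14378.
Gradient magnitude |∇z| = √(a² + b²) = √(0.01405 + 0.02067) = 0.18635.
True dip = arctan(0.18635) = 10.56°, dipping toward NW (azimuth ≈ 320°).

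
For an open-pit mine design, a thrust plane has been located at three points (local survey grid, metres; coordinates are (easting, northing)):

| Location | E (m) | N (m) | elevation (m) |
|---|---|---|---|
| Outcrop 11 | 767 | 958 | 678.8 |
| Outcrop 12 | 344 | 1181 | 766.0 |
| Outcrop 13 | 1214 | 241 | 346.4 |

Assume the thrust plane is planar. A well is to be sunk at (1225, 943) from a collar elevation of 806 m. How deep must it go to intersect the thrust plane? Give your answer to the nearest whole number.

109 m

Two edge vectors: Outcrop 11→Outcrop 12 = (-423, 223, 87.2), Outcrop 11→Outcrop 13 = (447, -717, -332.4).
Normal n = (Outcrop 11→Outcrop 12) × (Outcrop 11→Outcrop 13) = (-11602.8, -101626.8, 203610).
So ∂z/∂E = −n_x/n_z = 0.05699 and ∂z/∂N = −n_y/n_z = 0.49912.
Intercept c from Outcrop 11: 678.8 − 43.71 − 478.16 = 156.93.
At (1225, 943): z_contact = 69.8 + 470.7 + 156.93 = 697.4 m.
Depth below ground = 806 − 697.4 = 109 m.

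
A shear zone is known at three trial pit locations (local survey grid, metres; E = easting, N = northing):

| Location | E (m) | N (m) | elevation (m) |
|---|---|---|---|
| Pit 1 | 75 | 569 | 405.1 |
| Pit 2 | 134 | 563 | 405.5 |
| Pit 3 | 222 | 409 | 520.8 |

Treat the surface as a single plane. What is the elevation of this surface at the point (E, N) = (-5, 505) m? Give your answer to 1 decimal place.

461.6 m

Two edge vectors: Pit 1→Pit 2 = (59, -6, 0.4), Pit 1→Pit 3 = (147, -160, 115.7).
Normal n = (Pit 1→Pit 2) × (Pit 1→Pit 3) = (-630.2, -6767.5, -8558).
So ∂z/∂E = −n_x/n_z = −0.07364 and ∂z/∂N = −n_y/n_z = −0.79078.
Intercept c from Pit 1: 405.1 + 5.52 + 449.95 = 860.58.
At (-5, 505): z = 0.4 − 399.3 + 860.58 = 461.6 m.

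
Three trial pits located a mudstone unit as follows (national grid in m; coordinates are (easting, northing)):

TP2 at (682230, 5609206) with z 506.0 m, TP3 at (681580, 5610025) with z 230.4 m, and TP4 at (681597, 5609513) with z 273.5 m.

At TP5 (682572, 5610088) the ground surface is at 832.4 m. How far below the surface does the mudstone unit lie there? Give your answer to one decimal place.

Two edge vectors: TP2→TP3 = (-650, 819, -275.6), TP2→TP4 = (-633, 307, -232.5).
Normal n = (TP2→TP3) × (TP2→TP4) = (-105808.3, 23329.8, 318877).
So ∂z/∂E = −n_x/n_z = 0.331815402 and ∂z/∂N = −n_y/n_z = −0.073162379.
Intercept c from TP2: 506 − 226374.42 + 410382.86 = 184514.43.
At (682572, 5610088): z_contact = 226487.90 − 410447.39 + 184514.43 = 554.95 m.
Depth below ground = 832.4 − 554.95 = 277.4 m.

277.4 m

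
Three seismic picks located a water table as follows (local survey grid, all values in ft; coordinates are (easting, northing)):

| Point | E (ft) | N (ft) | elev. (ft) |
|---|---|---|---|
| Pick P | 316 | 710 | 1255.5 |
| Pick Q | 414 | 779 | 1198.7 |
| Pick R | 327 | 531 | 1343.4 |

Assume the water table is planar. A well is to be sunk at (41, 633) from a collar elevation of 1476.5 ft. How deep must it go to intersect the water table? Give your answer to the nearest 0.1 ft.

120.5 ft

Two edge vectors: Pick P→Pick Q = (98, 69, -56.8), Pick P→Pick R = (11, -179, 87.9).
Normal n = (Pick P→Pick Q) × (Pick P→Pick R) = (-4102.1, -9239, -18301).
So ∂z/∂E = −n_x/n_z = −0.22415 and ∂z/∂N = −n_y/n_z = −0.50484.
Intercept c from Pick P: 1255.5 + 70.83 + 358.43 = 1684.76.
At (41, 633): z_contact = −9.19 − 319.56 + 1684.76 = 1356.01 ft.
Depth below ground = 1476.5 − 1356.01 = 120.5 ft.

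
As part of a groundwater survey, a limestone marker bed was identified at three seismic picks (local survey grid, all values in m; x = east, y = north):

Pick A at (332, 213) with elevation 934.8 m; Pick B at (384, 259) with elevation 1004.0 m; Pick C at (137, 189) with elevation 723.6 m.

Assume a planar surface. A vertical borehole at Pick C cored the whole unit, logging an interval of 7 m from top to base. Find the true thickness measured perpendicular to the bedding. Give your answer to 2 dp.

4.73 m

Let the plane be z = a·x + b·y + c.
Pick B−Pick A: 52a + 46b = 69.2;  Pick C−Pick A: −195a − 24b = −211.2.
Solving gives a = 1.04305, b = 0.32525.
|∇z| = √(a²+b²) = 1.09258, so dip δ = arctan(1.09258) = 47.53°.
True thickness = vertical thickness × cos δ = 7 × cos 47.53° = 4.73 m.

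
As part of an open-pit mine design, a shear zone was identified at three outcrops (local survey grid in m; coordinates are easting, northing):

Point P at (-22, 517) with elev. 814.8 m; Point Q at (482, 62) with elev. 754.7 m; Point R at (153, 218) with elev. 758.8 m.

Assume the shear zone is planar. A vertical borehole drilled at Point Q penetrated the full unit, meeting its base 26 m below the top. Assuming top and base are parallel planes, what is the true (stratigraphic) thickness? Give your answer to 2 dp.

25.10 m

Two edge vectors: Point P→Point Q = (504, -455, -60.1), Point P→Point R = (175, -299, -56).
Normal n = (Point P→Point Q) × (Point P→Point R) = (7510.1, 17706.5, -71071).
So ∂z/∂easting = −n_x/n_z = 0.10567 and ∂z/∂northing = −n_y/n_z = 0.24914.
|∇z| = √(a²+b²) = 0.27062, so dip δ = arctan(0.27062) = 15.14°.
True thickness = vertical thickness × cos δ = 26 × cos 15.14° = 25.10 m.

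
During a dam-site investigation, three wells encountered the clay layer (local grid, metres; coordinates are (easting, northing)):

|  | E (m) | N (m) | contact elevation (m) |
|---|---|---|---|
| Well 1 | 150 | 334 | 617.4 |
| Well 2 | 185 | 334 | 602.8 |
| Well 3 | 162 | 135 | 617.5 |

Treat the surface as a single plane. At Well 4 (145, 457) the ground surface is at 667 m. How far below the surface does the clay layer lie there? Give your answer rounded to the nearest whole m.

51 m

Two edge vectors: Well 1→Well 2 = (35, 0, -14.6), Well 1→Well 3 = (12, -199, 0.1).
Normal n = (Well 1→Well 2) × (Well 1→Well 3) = (-2905.4, -178.7, -6965).
So ∂z/∂E = −n_x/n_z = −0.41714 and ∂z/∂N = −n_y/n_z = −0.02566.
Intercept c from Well 1: 617.4 + 62.57 + 8.57 = 688.54.
At (145, 457): z_contact = −60.5 − 11.7 + 688.54 = 616.3 m.
Depth below ground = 667 − 616.3 = 51 m.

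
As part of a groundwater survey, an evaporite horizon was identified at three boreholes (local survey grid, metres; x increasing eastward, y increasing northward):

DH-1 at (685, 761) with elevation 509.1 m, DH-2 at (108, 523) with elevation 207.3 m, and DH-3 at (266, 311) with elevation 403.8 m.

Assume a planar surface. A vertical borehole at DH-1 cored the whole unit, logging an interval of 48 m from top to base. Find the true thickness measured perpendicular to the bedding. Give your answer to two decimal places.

37.39 m

Two edge vectors: DH-1→DH-2 = (-577, -238, -301.8), DH-1→DH-3 = (-419, -450, -105.3).
Normal n = (DH-1→DH-2) × (DH-1→DH-3) = (-110748.6, 65696.1, 159928).
So ∂z/∂x = −n_x/n_z = 0.69249 and ∂z/∂y = −n_y/n_z = −0.41079.
|∇z| = √(a²+b²) = 0.80516, so dip δ = arctan(0.80516) = 38.84°.
True thickness = vertical thickness × cos δ = 48 × cos 38.84° = 37.39 m.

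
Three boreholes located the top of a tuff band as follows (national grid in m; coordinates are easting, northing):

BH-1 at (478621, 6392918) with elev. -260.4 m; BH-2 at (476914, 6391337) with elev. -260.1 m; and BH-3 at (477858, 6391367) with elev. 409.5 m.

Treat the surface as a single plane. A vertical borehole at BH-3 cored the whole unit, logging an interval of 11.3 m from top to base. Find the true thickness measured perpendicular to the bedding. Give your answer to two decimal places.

7.67 m

Let the plane be z = a·easting + b·northing + c.
BH-2−BH-1: −1707a − 1581b = 0.3;  BH-3−BH-1: −763a − 1551b = 669.9.
Solving gives a = 0.73453, b = −0.79326.
|∇z| = √(a²+b²) = 1.08111, so dip δ = arctan(1.08111) = 47.23°.
True thickness = vertical thickness × cos δ = 11.3 × cos 47.23° = 7.67 m.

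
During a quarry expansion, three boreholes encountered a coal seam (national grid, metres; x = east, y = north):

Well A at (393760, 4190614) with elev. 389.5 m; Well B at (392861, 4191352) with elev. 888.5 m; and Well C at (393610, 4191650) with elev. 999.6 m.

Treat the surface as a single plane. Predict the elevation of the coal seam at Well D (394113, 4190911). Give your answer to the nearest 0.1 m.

Two edge vectors: Well A→Well B = (-899, 738, 499), Well A→Well C = (-150, 1036, 610.1).
Normal n = (Well A→Well B) × (Well A→Well C) = (-66710.2, 473629.9, -820664).
So ∂z/∂x = −n_x/n_z = −0.081288079 and ∂z/∂y = −n_y/n_z = 0.577130104.
Intercept c from Well A: 389.5 + 32007.99 − 2418529.50 = −2386132.00.
At (394113, 4190911): z = −32036.7 + 2418700.9 − 2386132.00 = 532.2 m.

532.2 m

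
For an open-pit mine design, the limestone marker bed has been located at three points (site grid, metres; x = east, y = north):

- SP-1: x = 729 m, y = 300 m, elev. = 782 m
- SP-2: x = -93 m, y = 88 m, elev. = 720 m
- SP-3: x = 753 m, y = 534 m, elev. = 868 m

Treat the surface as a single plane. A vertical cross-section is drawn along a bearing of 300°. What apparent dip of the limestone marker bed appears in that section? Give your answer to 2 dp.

Two edge vectors: SP-1→SP-2 = (-822, -212, -62), SP-1→SP-3 = (24, 234, 86).
Normal n = (SP-1→SP-2) × (SP-1→SP-3) = (-3724, 69204, -187260).
So ∂z/∂x = −n_x/n_z = −0.01989 and ∂z/∂y = −n_y/n_z = 0.36956.
Unit vector along 300° is (sin 300°, cos 300°) = (-0.8660, 0.5000).
Slope in that direction = a·(-0.8660) + b·(0.5000) = 0.20200.
Apparent dip = arctan|0.20200| = 11.42° (true dip is 20.3°, so apparent ≤ true as expected).

11.42°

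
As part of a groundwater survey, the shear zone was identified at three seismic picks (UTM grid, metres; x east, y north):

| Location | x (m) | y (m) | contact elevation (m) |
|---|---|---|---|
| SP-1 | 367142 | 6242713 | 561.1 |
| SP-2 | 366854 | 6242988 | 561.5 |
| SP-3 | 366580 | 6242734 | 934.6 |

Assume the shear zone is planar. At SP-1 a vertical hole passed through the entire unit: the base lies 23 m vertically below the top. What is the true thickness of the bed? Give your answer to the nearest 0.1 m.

Let the plane be z = a·x + b·y + c.
SP-2−SP-1: −288a + 275b = 0.4;  SP-3−SP-1: −562a + 21b = 373.5.
Solving gives a = −0.69160, b = −0.72284.
|∇z| = √(a²+b²) = 1.00040, so dip δ = arctan(1.00040) = 45.01°.
True thickness = vertical thickness × cos δ = 23 × cos 45.01° = 16.3 m.

16.3 m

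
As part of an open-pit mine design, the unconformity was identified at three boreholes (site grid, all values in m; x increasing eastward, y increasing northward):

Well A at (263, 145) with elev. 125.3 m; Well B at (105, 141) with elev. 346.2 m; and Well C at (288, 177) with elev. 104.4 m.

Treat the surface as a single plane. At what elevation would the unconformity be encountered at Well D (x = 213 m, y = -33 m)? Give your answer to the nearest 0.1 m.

116.0 m

Two edge vectors: Well A→Well B = (-158, -4, 220.9), Well A→Well C = (25, 32, -20.9).
Normal n = (Well A→Well B) × (Well A→Well C) = (-6985.2, 2220.3, -4956).
So ∂z/∂x = −n_x/n_z = −1.40944 and ∂z/∂y = −n_y/n_z = 0.44800.
Intercept c from Well A: 125.3 + 370.68 − 64.96 = 431.02.
At (213, -33): z = −300.2 − 14.8 + 431.02 = 116.0 m.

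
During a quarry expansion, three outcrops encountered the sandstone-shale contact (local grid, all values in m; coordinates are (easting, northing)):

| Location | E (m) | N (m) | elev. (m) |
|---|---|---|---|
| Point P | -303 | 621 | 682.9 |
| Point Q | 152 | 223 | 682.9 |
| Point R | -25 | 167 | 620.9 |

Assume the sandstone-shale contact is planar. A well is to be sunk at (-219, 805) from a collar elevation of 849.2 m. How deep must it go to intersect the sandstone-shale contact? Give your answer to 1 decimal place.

90.6 m

Two edge vectors: Point P→Point Q = (455, -398, 0), Point P→Point R = (278, -454, -62).
Normal n = (Point P→Point Q) × (Point P→Point R) = (24676, 28210, -95926).
So ∂z/∂E = −n_x/n_z = 0.25724 and ∂z/∂N = −n_y/n_z = 0.29408.
Intercept c from Point P: 682.9 + 77.94 − 182.62 = 578.22.
At (-219, 805): z_contact = −56.34 + 236.74 + 578.22 = 758.62 m.
Depth below ground = 849.2 − 758.62 = 90.6 m.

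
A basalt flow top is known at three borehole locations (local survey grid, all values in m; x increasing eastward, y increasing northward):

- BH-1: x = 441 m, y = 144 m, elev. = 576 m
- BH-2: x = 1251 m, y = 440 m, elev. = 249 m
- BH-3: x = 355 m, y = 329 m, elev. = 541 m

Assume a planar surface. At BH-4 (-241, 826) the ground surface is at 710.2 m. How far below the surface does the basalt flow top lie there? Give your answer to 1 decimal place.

Let the plane be z = a·x + b·y + c.
BH-2−BH-1: 810a + 296b = −327;  BH-3−BH-1: −86a + 185b = −35.
Solving gives a = −0.285986, b = −0.322134.
Then c = 576 − a·441 − b·144 = 748.51.
At (-241, 826): z_contact = 68.92 − 266.08 + 748.51 = 551.35 m.
Depth below ground = 710.2 − 551.35 = 158.9 m.

158.9 m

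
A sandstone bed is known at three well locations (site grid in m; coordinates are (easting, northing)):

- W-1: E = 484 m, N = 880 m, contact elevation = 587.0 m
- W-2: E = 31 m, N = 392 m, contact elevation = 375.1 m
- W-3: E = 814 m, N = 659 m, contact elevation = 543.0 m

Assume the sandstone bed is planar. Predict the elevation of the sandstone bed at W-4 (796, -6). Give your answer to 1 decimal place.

Two edge vectors: W-1→W-2 = (-453, -488, -211.9), W-1→W-3 = (330, -221, -44).
Normal n = (W-1→W-2) × (W-1→W-3) = (-25357.9, -89859, 261153).
So ∂z/∂E = −n_x/n_z = 0.09710 and ∂z/∂N = −n_y/n_z = 0.34409.
Intercept c from W-1: 587 − 47.00 − 302.80 = 237.21.
At (796, -6): z = 77.3 − 2.1 + 237.21 = 312.4 m.

312.4 m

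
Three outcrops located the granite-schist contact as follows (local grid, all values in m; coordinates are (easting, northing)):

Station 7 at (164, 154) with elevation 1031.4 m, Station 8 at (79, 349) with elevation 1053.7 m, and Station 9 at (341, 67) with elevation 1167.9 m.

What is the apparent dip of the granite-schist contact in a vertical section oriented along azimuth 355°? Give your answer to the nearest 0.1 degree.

Two edge vectors: Station 7→Station 8 = (-85, 195, 22.3), Station 7→Station 9 = (177, -87, 136.5).
Normal n = (Station 7→Station 8) × (Station 7→Station 9) = (28557.6, 15549.6, -27120).
So ∂z/∂E = −n_x/n_z = 1.05301 and ∂z/∂N = −n_y/n_z = 0.57336.
Unit vector along 355° is (sin 355°, cos 355°) = (-0.0872, 0.9962).
Slope in that direction = a·(-0.0872) + b·(0.9962) = 0.47941.
Apparent dip = arctan|0.47941| = 25.6° (true dip is 50.2°, so apparent ≤ true as expected).

25.6°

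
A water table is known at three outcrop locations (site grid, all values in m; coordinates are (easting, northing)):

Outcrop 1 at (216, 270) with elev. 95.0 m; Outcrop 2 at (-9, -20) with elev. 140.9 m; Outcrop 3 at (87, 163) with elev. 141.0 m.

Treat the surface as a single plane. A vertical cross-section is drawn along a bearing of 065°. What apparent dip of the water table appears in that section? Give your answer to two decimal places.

23.39°

Let the plane be z = a·E + b·N + c.
Outcrop 2−Outcrop 1: −225a − 290b = 45.9;  Outcrop 3−Outcrop 1: −129a − 107b = 46.
Solving gives a = −0.63207, b = 0.33213.
Unit vector along 065° is (sin 65°, cos 65°) = (0.9063, 0.4226).
Slope in that direction = a·(0.9063) + b·(0.4226) = −0.43249.
Apparent dip = arctan|0.43249| = 23.39° (true dip is 35.5°, so apparent ≤ true as expected).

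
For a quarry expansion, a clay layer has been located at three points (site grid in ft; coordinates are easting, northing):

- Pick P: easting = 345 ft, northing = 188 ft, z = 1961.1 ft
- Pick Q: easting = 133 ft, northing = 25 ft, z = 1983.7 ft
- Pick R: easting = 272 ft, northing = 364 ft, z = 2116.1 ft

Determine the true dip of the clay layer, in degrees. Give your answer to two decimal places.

Two edge vectors: Pick P→Pick Q = (-212, -163, 22.6), Pick P→Pick R = (-73, 176, 155).
Normal n = (Pick P→Pick Q) × (Pick P→Pick R) = (-29242.6, 31210.2, -49211).
So ∂z/∂easting = −n_x/n_z = −0.59423 and ∂z/∂northing = −n_y/n_z = 0.63421.
Gradient magnitude |∇z| = √(a² + b²) = √(0.35311 + 0.40222) = 0.86910.
True dip = arctan(0.86910) = 40.99°, dipping toward SE (azimuth ≈ 137°).

40.99°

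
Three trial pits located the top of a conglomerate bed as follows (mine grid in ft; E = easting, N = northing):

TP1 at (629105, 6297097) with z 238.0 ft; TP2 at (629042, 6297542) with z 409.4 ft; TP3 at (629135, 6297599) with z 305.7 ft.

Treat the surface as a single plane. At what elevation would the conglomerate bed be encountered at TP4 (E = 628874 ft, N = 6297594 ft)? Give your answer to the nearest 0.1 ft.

629.1 ft

Let the plane be z = a·E + b·N + c.
TP2−TP1: −63a + 445b = 171.4;  TP3−TP1: 30a + 502b = 67.7.
Solving gives a = −1.243247510, b = 0.209158218.
Then c = 238 − a·629105 − b·6297097 = −534718.36.
At (628874, 6297594): z = −781846.0 + 1317193.5 − 534718.36 = 629.1 ft.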